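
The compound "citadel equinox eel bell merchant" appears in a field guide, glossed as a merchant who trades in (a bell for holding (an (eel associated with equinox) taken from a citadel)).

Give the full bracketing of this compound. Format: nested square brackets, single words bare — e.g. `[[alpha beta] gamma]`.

[[[citadel [equinox eel]] bell] merchant]

Whole compound: head "merchant", modifier "citadel equinox eel bell".
Within "citadel equinox eel bell", the head is "bell" and the modifier is "citadel equinox eel".
Within "citadel equinox eel", the head is "eel" (specifically "equinox eel") and the modifier is "citadel".
Within "equinox eel", the head is "eel" and the modifier is "equinox".
Putting it together: [[[citadel [equinox eel]] bell] merchant].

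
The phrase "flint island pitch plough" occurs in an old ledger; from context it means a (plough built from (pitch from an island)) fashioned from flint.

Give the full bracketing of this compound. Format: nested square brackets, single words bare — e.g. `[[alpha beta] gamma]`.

Whole compound: head "plough" (specifically "island pitch plough"), modifier "flint".
Within "island pitch plough", the head is "plough" and the modifier is "island pitch".
Within "island pitch", the head is "pitch" and the modifier is "island".
Assembled: [flint [[island pitch] plough]].

[flint [[island pitch] plough]]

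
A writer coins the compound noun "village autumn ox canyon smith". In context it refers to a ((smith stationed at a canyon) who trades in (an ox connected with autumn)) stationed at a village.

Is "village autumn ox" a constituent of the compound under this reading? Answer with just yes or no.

no

The top-level split is [village] [autumn ox canyon smith]; the full structure is [village [[autumn ox] [canyon smith]]].
"village autumn ox" straddles a constituent boundary, so it is not a single unit.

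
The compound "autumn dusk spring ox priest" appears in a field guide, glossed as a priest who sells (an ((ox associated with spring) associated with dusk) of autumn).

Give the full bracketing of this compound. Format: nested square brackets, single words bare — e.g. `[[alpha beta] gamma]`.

At the top level: head "priest"; modifier "autumn dusk spring ox".
Inside "autumn dusk spring ox": head "ox" (specifically "dusk spring ox"), modifier "autumn".
Inside "dusk spring ox": head "ox" (specifically "spring ox"), modifier "dusk".
Inside "spring ox": head "ox", modifier "spring".
Assembled: [[autumn [dusk [spring ox]]] priest].

[[autumn [dusk [spring ox]]] priest]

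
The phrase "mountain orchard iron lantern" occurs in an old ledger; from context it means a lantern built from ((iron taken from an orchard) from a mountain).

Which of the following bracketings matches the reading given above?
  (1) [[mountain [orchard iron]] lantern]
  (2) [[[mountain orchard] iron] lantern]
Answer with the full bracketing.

The paraphrase's head is the "lantern" part ("lantern"); its modifier is "mountain orchard iron".
That top-level split, carried through the inner groups, gives [[mountain [orchard iron]] lantern].

[[mountain [orchard iron]] lantern]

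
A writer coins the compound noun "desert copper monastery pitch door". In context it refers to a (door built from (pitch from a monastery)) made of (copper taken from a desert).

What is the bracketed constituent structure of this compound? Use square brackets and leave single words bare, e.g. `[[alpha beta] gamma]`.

[[desert copper] [[monastery pitch] door]]

Overall it is a kind of door (specifically "monastery pitch door"); the modifier is "desert copper".
"desert copper" → head "copper", modifier "desert".
"monastery pitch door" → head "door", modifier "monastery pitch".
"monastery pitch" → head "pitch", modifier "monastery".
Assembled: [[desert copper] [[monastery pitch] door]].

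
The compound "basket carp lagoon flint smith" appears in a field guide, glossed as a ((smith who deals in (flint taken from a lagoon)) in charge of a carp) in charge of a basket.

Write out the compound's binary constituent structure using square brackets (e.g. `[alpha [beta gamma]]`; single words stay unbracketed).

Overall it is a kind of smith (specifically "carp lagoon flint smith"); the modifier is "basket".
"carp lagoon flint smith" → head "smith" (specifically "lagoon flint smith"), modifier "carp".
"lagoon flint smith" → head "smith", modifier "lagoon flint".
"lagoon flint" → head "flint", modifier "lagoon".
So the structure is [basket [carp [[lagoon flint] smith]]].

[basket [carp [[lagoon flint] smith]]]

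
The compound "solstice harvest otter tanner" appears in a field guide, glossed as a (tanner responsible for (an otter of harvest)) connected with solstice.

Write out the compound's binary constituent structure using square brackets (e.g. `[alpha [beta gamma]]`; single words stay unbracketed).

[solstice [[harvest otter] tanner]]

Whole compound: head "tanner" (specifically "harvest otter tanner"), modifier "solstice".
"harvest otter tanner" → head "tanner", modifier "harvest otter".
"harvest otter" → head "otter", modifier "harvest".
Putting it together: [solstice [[harvest otter] tanner]].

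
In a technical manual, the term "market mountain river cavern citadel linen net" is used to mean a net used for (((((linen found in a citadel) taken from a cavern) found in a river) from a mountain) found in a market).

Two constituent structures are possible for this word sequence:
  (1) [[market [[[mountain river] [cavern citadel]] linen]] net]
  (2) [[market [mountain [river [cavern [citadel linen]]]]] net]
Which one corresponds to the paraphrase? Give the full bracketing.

The paraphrase's head is the "net" part ("net"); its modifier is "market mountain river cavern citadel linen".
That top-level split, carried through the inner groups, gives [[market [mountain [river [cavern [citadel linen]]]]] net].

[[market [mountain [river [cavern [citadel linen]]]]] net]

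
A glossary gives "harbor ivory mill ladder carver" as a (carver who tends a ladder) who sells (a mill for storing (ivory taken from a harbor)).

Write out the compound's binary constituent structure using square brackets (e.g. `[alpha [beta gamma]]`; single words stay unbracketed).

[[[harbor ivory] mill] [ladder carver]]

At the top level: head "carver" (specifically "ladder carver"); modifier "harbor ivory mill".
"harbor ivory mill" → head "mill", modifier "harbor ivory".
"harbor ivory" → head "ivory", modifier "harbor".
"ladder carver" → head "carver", modifier "ladder".
So the structure is [[[harbor ivory] mill] [ladder carver]].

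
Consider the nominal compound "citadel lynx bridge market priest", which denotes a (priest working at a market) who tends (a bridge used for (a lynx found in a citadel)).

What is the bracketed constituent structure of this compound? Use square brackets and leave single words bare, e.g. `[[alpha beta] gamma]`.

The outermost head in the paraphrase is "priest" (specifically "market priest"), modified by "citadel lynx bridge".
"citadel lynx bridge" → head "bridge", modifier "citadel lynx".
"citadel lynx" → head "lynx", modifier "citadel".
"market priest" → head "priest", modifier "market".
Putting it together: [[[citadel lynx] bridge] [market priest]].

[[[citadel lynx] bridge] [market priest]]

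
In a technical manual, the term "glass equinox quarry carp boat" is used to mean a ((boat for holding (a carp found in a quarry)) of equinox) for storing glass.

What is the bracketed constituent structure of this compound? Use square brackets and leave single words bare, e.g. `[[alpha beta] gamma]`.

The outermost head in the paraphrase is "boat" (specifically "equinox quarry carp boat"), modified by "glass".
Within "equinox quarry carp boat", the head is "boat" (specifically "quarry carp boat") and the modifier is "equinox".
Within "quarry carp boat", the head is "boat" and the modifier is "quarry carp".
Within "quarry carp", the head is "carp" and the modifier is "quarry".
Assembled: [glass [equinox [[quarry carp] boat]]].

[glass [equinox [[quarry carp] boat]]]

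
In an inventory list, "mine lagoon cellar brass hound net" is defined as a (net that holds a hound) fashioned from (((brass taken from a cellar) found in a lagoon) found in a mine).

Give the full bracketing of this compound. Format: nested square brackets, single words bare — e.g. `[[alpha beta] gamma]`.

The outermost head in the paraphrase is "net" (specifically "hound net"), modified by "mine lagoon cellar brass".
Within "mine lagoon cellar brass", the head is "brass" (specifically "lagoon cellar brass") and the modifier is "mine".
Within "lagoon cellar brass", the head is "brass" (specifically "cellar brass") and the modifier is "lagoon".
Within "cellar brass", the head is "brass" and the modifier is "cellar".
Within "hound net", the head is "net" and the modifier is "hound".
So the structure is [[mine [lagoon [cellar brass]]] [hound net]].

[[mine [lagoon [cellar brass]]] [hound net]]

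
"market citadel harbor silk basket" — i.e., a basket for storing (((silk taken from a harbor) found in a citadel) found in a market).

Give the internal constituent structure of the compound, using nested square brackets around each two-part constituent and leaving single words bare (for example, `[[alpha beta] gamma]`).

At the top level: head "basket"; modifier "market citadel harbor silk".
Within "market citadel harbor silk", the head is "silk" (specifically "citadel harbor silk") and the modifier is "market".
Within "citadel harbor silk", the head is "silk" (specifically "harbor silk") and the modifier is "citadel".
Within "harbor silk", the head is "silk" and the modifier is "harbor".
Putting it together: [[market [citadel [harbor silk]]] basket].

[[market [citadel [harbor silk]]] basket]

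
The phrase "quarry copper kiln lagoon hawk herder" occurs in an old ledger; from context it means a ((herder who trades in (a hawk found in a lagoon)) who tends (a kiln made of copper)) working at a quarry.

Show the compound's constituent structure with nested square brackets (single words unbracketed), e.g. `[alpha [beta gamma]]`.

The outermost head in the paraphrase is "herder" (specifically "copper kiln lagoon hawk herder"), modified by "quarry".
Inside "copper kiln lagoon hawk herder": head "herder" (specifically "lagoon hawk herder"), modifier "copper kiln".
Inside "copper kiln": head "kiln", modifier "copper".
Inside "lagoon hawk herder": head "herder", modifier "lagoon hawk".
Inside "lagoon hawk": head "hawk", modifier "lagoon".
So the structure is [quarry [[copper kiln] [[lagoon hawk] herder]]].

[quarry [[copper kiln] [[lagoon hawk] herder]]]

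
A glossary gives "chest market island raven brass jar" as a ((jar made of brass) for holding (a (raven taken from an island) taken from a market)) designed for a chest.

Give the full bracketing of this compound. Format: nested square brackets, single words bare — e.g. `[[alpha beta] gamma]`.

[chest [[market [island raven]] [brass jar]]]

Whole compound: head "jar" (specifically "market island raven brass jar"), modifier "chest".
Within "market island raven brass jar", the head is "jar" (specifically "brass jar") and the modifier is "market island raven".
Within "market island raven", the head is "raven" (specifically "island raven") and the modifier is "market".
Within "island raven", the head is "raven" and the modifier is "island".
Within "brass jar", the head is "jar" and the modifier is "brass".
Putting it together: [chest [[market [island raven]] [brass jar]]].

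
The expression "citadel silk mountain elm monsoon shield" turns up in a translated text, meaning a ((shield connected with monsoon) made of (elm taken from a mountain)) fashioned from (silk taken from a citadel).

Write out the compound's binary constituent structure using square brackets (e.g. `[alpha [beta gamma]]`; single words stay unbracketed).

[[citadel silk] [[mountain elm] [monsoon shield]]]

Whole compound: head "shield" (specifically "mountain elm monsoon shield"), modifier "citadel silk".
Within "citadel silk", the head is "silk" and the modifier is "citadel".
Within "mountain elm monsoon shield", the head is "shield" (specifically "monsoon shield") and the modifier is "mountain elm".
Within "mountain elm", the head is "elm" and the modifier is "mountain".
Within "monsoon shield", the head is "shield" and the modifier is "monsoon".
Assembled: [[citadel silk] [[mountain elm] [monsoon shield]]].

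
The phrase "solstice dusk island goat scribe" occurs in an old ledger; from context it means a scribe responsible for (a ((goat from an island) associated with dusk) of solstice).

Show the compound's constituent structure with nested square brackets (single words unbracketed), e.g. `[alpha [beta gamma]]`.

[[solstice [dusk [island goat]]] scribe]

At the top level: head "scribe"; modifier "solstice dusk island goat".
"solstice dusk island goat" → head "goat" (specifically "dusk island goat"), modifier "solstice".
"dusk island goat" → head "goat" (specifically "island goat"), modifier "dusk".
"island goat" → head "goat", modifier "island".
So the structure is [[solstice [dusk [island goat]]] scribe].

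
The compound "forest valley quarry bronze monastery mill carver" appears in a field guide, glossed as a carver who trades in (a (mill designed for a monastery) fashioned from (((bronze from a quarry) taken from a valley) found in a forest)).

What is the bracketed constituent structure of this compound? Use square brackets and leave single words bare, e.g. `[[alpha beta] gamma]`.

[[[forest [valley [quarry bronze]]] [monastery mill]] carver]

At the top level: head "carver"; modifier "forest valley quarry bronze monastery mill".
"forest valley quarry bronze monastery mill" → head "mill" (specifically "monastery mill"), modifier "forest valley quarry bronze".
"forest valley quarry bronze" → head "bronze" (specifically "valley quarry bronze"), modifier "forest".
"valley quarry bronze" → head "bronze" (specifically "quarry bronze"), modifier "valley".
"quarry bronze" → head "bronze", modifier "quarry".
"monastery mill" → head "mill", modifier "monastery".
Assembled: [[[forest [valley [quarry bronze]]] [monastery mill]] carver].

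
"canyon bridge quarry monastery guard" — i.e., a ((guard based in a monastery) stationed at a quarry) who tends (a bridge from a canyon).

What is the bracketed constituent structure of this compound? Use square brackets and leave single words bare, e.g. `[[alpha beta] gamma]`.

[[canyon bridge] [quarry [monastery guard]]]

Whole compound: head "guard" (specifically "quarry monastery guard"), modifier "canyon bridge".
Within "canyon bridge", the head is "bridge" and the modifier is "canyon".
Within "quarry monastery guard", the head is "guard" (specifically "monastery guard") and the modifier is "quarry".
Within "monastery guard", the head is "guard" and the modifier is "monastery".
Putting it together: [[canyon bridge] [quarry [monastery guard]]].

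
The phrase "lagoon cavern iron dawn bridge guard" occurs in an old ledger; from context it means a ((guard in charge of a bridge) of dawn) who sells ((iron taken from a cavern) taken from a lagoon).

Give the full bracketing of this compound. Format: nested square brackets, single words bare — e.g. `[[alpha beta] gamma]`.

The outermost head in the paraphrase is "guard" (specifically "dawn bridge guard"), modified by "lagoon cavern iron".
Inside "lagoon cavern iron": head "iron" (specifically "cavern iron"), modifier "lagoon".
Inside "cavern iron": head "iron", modifier "cavern".
Inside "dawn bridge guard": head "guard" (specifically "bridge guard"), modifier "dawn".
Inside "bridge guard": head "guard", modifier "bridge".
So the structure is [[lagoon [cavern iron]] [dawn [bridge guard]]].

[[lagoon [cavern iron]] [dawn [bridge guard]]]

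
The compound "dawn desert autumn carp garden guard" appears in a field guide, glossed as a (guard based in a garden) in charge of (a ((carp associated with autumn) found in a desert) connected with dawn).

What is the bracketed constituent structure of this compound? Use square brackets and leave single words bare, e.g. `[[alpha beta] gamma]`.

Overall it is a kind of guard (specifically "garden guard"); the modifier is "dawn desert autumn carp".
Inside "dawn desert autumn carp": head "carp" (specifically "desert autumn carp"), modifier "dawn".
Inside "desert autumn carp": head "carp" (specifically "autumn carp"), modifier "desert".
Inside "autumn carp": head "carp", modifier "autumn".
Inside "garden guard": head "guard", modifier "garden".
Putting it together: [[dawn [desert [autumn carp]]] [garden guard]].

[[dawn [desert [autumn carp]]] [garden guard]]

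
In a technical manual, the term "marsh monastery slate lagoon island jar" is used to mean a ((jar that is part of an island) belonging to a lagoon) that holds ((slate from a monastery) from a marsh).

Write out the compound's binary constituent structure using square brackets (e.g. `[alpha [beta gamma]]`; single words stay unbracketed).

Overall it is a kind of jar (specifically "lagoon island jar"); the modifier is "marsh monastery slate".
"marsh monastery slate" → head "slate" (specifically "monastery slate"), modifier "marsh".
"monastery slate" → head "slate", modifier "monastery".
"lagoon island jar" → head "jar" (specifically "island jar"), modifier "lagoon".
"island jar" → head "jar", modifier "island".
Putting it together: [[marsh [monastery slate]] [lagoon [island jar]]].

[[marsh [monastery slate]] [lagoon [island jar]]]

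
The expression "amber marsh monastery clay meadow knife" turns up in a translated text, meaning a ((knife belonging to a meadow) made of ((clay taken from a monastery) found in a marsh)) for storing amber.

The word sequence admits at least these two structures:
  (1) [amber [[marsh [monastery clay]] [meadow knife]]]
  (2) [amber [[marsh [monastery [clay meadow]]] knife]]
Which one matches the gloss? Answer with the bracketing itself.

[amber [[marsh [monastery clay]] [meadow knife]]]

The paraphrase's head is the "knife" part ("marsh monastery clay meadow knife"); its modifier is "amber".
That top-level split, carried through the inner groups, gives [amber [[marsh [monastery clay]] [meadow knife]]].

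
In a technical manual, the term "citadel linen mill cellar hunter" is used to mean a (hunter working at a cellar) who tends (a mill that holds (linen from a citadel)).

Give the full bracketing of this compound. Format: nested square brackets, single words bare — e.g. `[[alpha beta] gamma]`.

[[[citadel linen] mill] [cellar hunter]]

Overall it is a kind of hunter (specifically "cellar hunter"); the modifier is "citadel linen mill".
Within "citadel linen mill", the head is "mill" and the modifier is "citadel linen".
Within "citadel linen", the head is "linen" and the modifier is "citadel".
Within "cellar hunter", the head is "hunter" and the modifier is "cellar".
Putting it together: [[[citadel linen] mill] [cellar hunter]].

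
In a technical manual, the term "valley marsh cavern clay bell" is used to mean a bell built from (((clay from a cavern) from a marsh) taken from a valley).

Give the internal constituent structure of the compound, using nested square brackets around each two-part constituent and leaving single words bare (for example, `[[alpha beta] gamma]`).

At the top level: head "bell"; modifier "valley marsh cavern clay".
Within "valley marsh cavern clay", the head is "clay" (specifically "marsh cavern clay") and the modifier is "valley".
Within "marsh cavern clay", the head is "clay" (specifically "cavern clay") and the modifier is "marsh".
Within "cavern clay", the head is "clay" and the modifier is "cavern".
Assembled: [[valley [marsh [cavern clay]]] bell].

[[valley [marsh [cavern clay]]] bell]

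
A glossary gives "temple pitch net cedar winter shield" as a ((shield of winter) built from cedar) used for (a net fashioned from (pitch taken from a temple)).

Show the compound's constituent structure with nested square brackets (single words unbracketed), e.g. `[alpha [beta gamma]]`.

[[[temple pitch] net] [cedar [winter shield]]]

Whole compound: head "shield" (specifically "cedar winter shield"), modifier "temple pitch net".
"temple pitch net" → head "net", modifier "temple pitch".
"temple pitch" → head "pitch", modifier "temple".
"cedar winter shield" → head "shield" (specifically "winter shield"), modifier "cedar".
"winter shield" → head "shield", modifier "winter".
Assembled: [[[temple pitch] net] [cedar [winter shield]]].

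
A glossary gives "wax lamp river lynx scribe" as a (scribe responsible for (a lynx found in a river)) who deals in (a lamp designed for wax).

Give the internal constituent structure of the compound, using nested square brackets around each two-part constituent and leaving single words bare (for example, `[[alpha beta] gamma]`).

At the top level: head "scribe" (specifically "river lynx scribe"); modifier "wax lamp".
Inside "wax lamp": head "lamp", modifier "wax".
Inside "river lynx scribe": head "scribe", modifier "river lynx".
Inside "river lynx": head "lynx", modifier "river".
Assembled: [[wax lamp] [[river lynx] scribe]].

[[wax lamp] [[river lynx] scribe]]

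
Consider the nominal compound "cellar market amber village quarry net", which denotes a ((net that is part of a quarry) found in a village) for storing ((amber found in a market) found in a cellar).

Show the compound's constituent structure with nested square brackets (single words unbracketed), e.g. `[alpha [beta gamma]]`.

[[cellar [market amber]] [village [quarry net]]]

The outermost head in the paraphrase is "net" (specifically "village quarry net"), modified by "cellar market amber".
Within "cellar market amber", the head is "amber" (specifically "market amber") and the modifier is "cellar".
Within "market amber", the head is "amber" and the modifier is "market".
Within "village quarry net", the head is "net" (specifically "quarry net") and the modifier is "village".
Within "quarry net", the head is "net" and the modifier is "quarry".
Assembled: [[cellar [market amber]] [village [quarry net]]].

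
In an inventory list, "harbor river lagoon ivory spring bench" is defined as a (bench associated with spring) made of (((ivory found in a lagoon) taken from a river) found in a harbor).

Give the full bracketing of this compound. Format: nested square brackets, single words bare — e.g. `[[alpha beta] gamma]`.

[[harbor [river [lagoon ivory]]] [spring bench]]

Whole compound: head "bench" (specifically "spring bench"), modifier "harbor river lagoon ivory".
Within "harbor river lagoon ivory", the head is "ivory" (specifically "river lagoon ivory") and the modifier is "harbor".
Within "river lagoon ivory", the head is "ivory" (specifically "lagoon ivory") and the modifier is "river".
Within "lagoon ivory", the head is "ivory" and the modifier is "lagoon".
Within "spring bench", the head is "bench" and the modifier is "spring".
Putting it together: [[harbor [river [lagoon ivory]]] [spring bench]].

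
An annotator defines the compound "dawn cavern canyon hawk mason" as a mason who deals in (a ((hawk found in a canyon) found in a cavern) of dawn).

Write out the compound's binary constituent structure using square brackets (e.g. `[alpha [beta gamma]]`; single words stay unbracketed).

[[dawn [cavern [canyon hawk]]] mason]

At the top level: head "mason"; modifier "dawn cavern canyon hawk".
"dawn cavern canyon hawk" → head "hawk" (specifically "cavern canyon hawk"), modifier "dawn".
"cavern canyon hawk" → head "hawk" (specifically "canyon hawk"), modifier "cavern".
"canyon hawk" → head "hawk", modifier "canyon".
Assembled: [[dawn [cavern [canyon hawk]]] mason].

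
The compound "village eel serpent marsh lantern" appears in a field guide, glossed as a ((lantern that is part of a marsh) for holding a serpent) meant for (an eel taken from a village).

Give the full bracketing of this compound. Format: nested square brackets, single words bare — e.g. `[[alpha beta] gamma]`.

Whole compound: head "lantern" (specifically "serpent marsh lantern"), modifier "village eel".
Inside "village eel": head "eel", modifier "village".
Inside "serpent marsh lantern": head "lantern" (specifically "marsh lantern"), modifier "serpent".
Inside "marsh lantern": head "lantern", modifier "marsh".
Putting it together: [[village eel] [serpent [marsh lantern]]].

[[village eel] [serpent [marsh lantern]]]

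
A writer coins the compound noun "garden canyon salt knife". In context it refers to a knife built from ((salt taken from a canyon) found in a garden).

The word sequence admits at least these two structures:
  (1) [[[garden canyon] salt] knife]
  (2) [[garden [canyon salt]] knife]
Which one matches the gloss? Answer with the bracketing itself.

The paraphrase's head is the "knife" part ("knife"); its modifier is "garden canyon salt".
That top-level split, carried through the inner groups, gives [[garden [canyon salt]] knife].

[[garden [canyon salt]] knife]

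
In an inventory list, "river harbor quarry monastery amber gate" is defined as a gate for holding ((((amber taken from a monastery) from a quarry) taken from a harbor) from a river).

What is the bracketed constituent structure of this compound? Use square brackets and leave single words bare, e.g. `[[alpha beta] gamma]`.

[[river [harbor [quarry [monastery amber]]]] gate]

The outermost head in the paraphrase is "gate", modified by "river harbor quarry monastery amber".
"river harbor quarry monastery amber" → head "amber" (specifically "harbor quarry monastery amber"), modifier "river".
"harbor quarry monastery amber" → head "amber" (specifically "quarry monastery amber"), modifier "harbor".
"quarry monastery amber" → head "amber" (specifically "monastery amber"), modifier "quarry".
"monastery amber" → head "amber", modifier "monastery".
Assembled: [[river [harbor [quarry [monastery amber]]]] gate].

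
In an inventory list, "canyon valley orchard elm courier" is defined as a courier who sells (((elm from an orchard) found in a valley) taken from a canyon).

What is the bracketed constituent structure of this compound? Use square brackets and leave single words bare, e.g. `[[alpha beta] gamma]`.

At the top level: head "courier"; modifier "canyon valley orchard elm".
Within "canyon valley orchard elm", the head is "elm" (specifically "valley orchard elm") and the modifier is "canyon".
Within "valley orchard elm", the head is "elm" (specifically "orchard elm") and the modifier is "valley".
Within "orchard elm", the head is "elm" and the modifier is "orchard".
Putting it together: [[canyon [valley [orchard elm]]] courier].

[[canyon [valley [orchard elm]]] courier]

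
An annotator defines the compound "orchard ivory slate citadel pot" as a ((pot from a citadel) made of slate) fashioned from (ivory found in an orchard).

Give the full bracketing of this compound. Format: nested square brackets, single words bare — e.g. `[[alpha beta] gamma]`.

The outermost head in the paraphrase is "pot" (specifically "slate citadel pot"), modified by "orchard ivory".
Within "orchard ivory", the head is "ivory" and the modifier is "orchard".
Within "slate citadel pot", the head is "pot" (specifically "citadel pot") and the modifier is "slate".
Within "citadel pot", the head is "pot" and the modifier is "citadel".
Assembled: [[orchard ivory] [slate [citadel pot]]].

[[orchard ivory] [slate [citadel pot]]]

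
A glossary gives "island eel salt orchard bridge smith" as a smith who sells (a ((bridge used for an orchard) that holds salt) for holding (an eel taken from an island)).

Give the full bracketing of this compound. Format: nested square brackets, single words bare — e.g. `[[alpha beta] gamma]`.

[[[island eel] [salt [orchard bridge]]] smith]

Whole compound: head "smith", modifier "island eel salt orchard bridge".
Within "island eel salt orchard bridge", the head is "bridge" (specifically "salt orchard bridge") and the modifier is "island eel".
Within "island eel", the head is "eel" and the modifier is "island".
Within "salt orchard bridge", the head is "bridge" (specifically "orchard bridge") and the modifier is "salt".
Within "orchard bridge", the head is "bridge" and the modifier is "orchard".
Putting it together: [[[island eel] [salt [orchard bridge]]] smith].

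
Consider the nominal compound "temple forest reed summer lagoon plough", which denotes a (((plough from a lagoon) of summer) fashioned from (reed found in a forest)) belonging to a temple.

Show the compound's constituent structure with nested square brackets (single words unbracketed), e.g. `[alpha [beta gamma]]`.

[temple [[forest reed] [summer [lagoon plough]]]]

Whole compound: head "plough" (specifically "forest reed summer lagoon plough"), modifier "temple".
Within "forest reed summer lagoon plough", the head is "plough" (specifically "summer lagoon plough") and the modifier is "forest reed".
Within "forest reed", the head is "reed" and the modifier is "forest".
Within "summer lagoon plough", the head is "plough" (specifically "lagoon plough") and the modifier is "summer".
Within "lagoon plough", the head is "plough" and the modifier is "lagoon".
Assembled: [temple [[forest reed] [summer [lagoon plough]]]].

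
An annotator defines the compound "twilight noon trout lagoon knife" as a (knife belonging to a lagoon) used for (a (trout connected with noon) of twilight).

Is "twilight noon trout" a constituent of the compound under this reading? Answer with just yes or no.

yes

The paraphrase groups the words so that "twilight noon trout" is one unit: it corresponds to a single parenthesized sub-phrase.
The full structure is [[twilight [noon trout]] [lagoon knife]], in which [twilight noon trout] is a constituent.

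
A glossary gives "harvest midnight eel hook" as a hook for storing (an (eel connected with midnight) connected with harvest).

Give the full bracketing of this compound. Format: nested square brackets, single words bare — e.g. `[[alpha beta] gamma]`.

[[harvest [midnight eel]] hook]

The outermost head in the paraphrase is "hook", modified by "harvest midnight eel".
Inside "harvest midnight eel": head "eel" (specifically "midnight eel"), modifier "harvest".
Inside "midnight eel": head "eel", modifier "midnight".
Putting it together: [[harvest [midnight eel]] hook].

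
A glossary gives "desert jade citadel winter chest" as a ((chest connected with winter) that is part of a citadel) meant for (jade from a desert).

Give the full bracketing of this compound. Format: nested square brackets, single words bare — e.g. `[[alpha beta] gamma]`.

Whole compound: head "chest" (specifically "citadel winter chest"), modifier "desert jade".
Within "desert jade", the head is "jade" and the modifier is "desert".
Within "citadel winter chest", the head is "chest" (specifically "winter chest") and the modifier is "citadel".
Within "winter chest", the head is "chest" and the modifier is "winter".
So the structure is [[desert jade] [citadel [winter chest]]].

[[desert jade] [citadel [winter chest]]]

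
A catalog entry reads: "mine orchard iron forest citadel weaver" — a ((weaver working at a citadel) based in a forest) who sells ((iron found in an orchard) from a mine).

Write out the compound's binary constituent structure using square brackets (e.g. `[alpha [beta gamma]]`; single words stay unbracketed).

[[mine [orchard iron]] [forest [citadel weaver]]]

Whole compound: head "weaver" (specifically "forest citadel weaver"), modifier "mine orchard iron".
Inside "mine orchard iron": head "iron" (specifically "orchard iron"), modifier "mine".
Inside "orchard iron": head "iron", modifier "orchard".
Inside "forest citadel weaver": head "weaver" (specifically "citadel weaver"), modifier "forest".
Inside "citadel weaver": head "weaver", modifier "citadel".
Putting it together: [[mine [orchard iron]] [forest [citadel weaver]]].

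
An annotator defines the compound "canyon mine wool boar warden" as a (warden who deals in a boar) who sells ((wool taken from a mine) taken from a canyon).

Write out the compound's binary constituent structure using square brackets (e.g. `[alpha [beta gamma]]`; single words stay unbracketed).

Overall it is a kind of warden (specifically "boar warden"); the modifier is "canyon mine wool".
"canyon mine wool" → head "wool" (specifically "mine wool"), modifier "canyon".
"mine wool" → head "wool", modifier "mine".
"boar warden" → head "warden", modifier "boar".
So the structure is [[canyon [mine wool]] [boar warden]].

[[canyon [mine wool]] [boar warden]]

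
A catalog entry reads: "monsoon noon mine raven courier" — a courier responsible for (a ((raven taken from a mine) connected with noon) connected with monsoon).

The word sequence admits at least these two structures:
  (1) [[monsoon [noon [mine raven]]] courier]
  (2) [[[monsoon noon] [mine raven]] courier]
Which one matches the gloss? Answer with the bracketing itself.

[[monsoon [noon [mine raven]]] courier]

The paraphrase's head is the "courier" part ("courier"); its modifier is "monsoon noon mine raven".
That top-level split, carried through the inner groups, gives [[monsoon [noon [mine raven]]] courier].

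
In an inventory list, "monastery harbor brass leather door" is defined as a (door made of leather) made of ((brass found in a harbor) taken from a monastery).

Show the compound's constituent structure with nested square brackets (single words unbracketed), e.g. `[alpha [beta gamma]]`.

[[monastery [harbor brass]] [leather door]]

At the top level: head "door" (specifically "leather door"); modifier "monastery harbor brass".
"monastery harbor brass" → head "brass" (specifically "harbor brass"), modifier "monastery".
"harbor brass" → head "brass", modifier "harbor".
"leather door" → head "door", modifier "leather".
Assembled: [[monastery [harbor brass]] [leather door]].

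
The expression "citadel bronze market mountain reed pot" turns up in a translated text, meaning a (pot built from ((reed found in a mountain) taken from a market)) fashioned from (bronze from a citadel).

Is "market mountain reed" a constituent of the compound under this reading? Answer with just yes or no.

yes

The paraphrase groups the words so that "market mountain reed" is one unit: it corresponds to a single parenthesized sub-phrase.
The full structure is [[citadel bronze] [[market [mountain reed]] pot]], in which [market mountain reed] is a constituent.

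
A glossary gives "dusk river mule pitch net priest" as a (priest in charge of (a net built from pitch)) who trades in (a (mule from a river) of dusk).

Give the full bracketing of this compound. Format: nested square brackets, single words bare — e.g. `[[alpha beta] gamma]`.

At the top level: head "priest" (specifically "pitch net priest"); modifier "dusk river mule".
"dusk river mule" → head "mule" (specifically "river mule"), modifier "dusk".
"river mule" → head "mule", modifier "river".
"pitch net priest" → head "priest", modifier "pitch net".
"pitch net" → head "net", modifier "pitch".
So the structure is [[dusk [river mule]] [[pitch net] priest]].

[[dusk [river mule]] [[pitch net] priest]]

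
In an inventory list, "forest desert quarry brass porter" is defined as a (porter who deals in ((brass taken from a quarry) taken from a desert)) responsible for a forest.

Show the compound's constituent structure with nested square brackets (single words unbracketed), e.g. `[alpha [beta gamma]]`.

[forest [[desert [quarry brass]] porter]]

Overall it is a kind of porter (specifically "desert quarry brass porter"); the modifier is "forest".
Inside "desert quarry brass porter": head "porter", modifier "desert quarry brass".
Inside "desert quarry brass": head "brass" (specifically "quarry brass"), modifier "desert".
Inside "quarry brass": head "brass", modifier "quarry".
Putting it together: [forest [[desert [quarry brass]] porter]].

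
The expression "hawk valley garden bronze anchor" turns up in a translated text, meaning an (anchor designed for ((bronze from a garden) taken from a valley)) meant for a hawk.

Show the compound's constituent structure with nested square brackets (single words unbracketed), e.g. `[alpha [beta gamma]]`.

At the top level: head "anchor" (specifically "valley garden bronze anchor"); modifier "hawk".
Inside "valley garden bronze anchor": head "anchor", modifier "valley garden bronze".
Inside "valley garden bronze": head "bronze" (specifically "garden bronze"), modifier "valley".
Inside "garden bronze": head "bronze", modifier "garden".
Assembled: [hawk [[valley [garden bronze]] anchor]].

[hawk [[valley [garden bronze]] anchor]]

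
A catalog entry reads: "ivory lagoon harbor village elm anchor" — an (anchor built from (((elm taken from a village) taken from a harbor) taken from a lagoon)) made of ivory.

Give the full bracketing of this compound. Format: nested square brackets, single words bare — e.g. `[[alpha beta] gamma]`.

At the top level: head "anchor" (specifically "lagoon harbor village elm anchor"); modifier "ivory".
Inside "lagoon harbor village elm anchor": head "anchor", modifier "lagoon harbor village elm".
Inside "lagoon harbor village elm": head "elm" (specifically "harbor village elm"), modifier "lagoon".
Inside "harbor village elm": head "elm" (specifically "village elm"), modifier "harbor".
Inside "village elm": head "elm", modifier "village".
So the structure is [ivory [[lagoon [harbor [village elm]]] anchor]].

[ivory [[lagoon [harbor [village elm]]] anchor]]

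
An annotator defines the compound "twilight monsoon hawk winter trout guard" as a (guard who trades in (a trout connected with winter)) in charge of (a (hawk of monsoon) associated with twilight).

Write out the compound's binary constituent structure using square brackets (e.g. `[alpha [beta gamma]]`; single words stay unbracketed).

The outermost head in the paraphrase is "guard" (specifically "winter trout guard"), modified by "twilight monsoon hawk".
Within "twilight monsoon hawk", the head is "hawk" (specifically "monsoon hawk") and the modifier is "twilight".
Within "monsoon hawk", the head is "hawk" and the modifier is "monsoon".
Within "winter trout guard", the head is "guard" and the modifier is "winter trout".
Within "winter trout", the head is "trout" and the modifier is "winter".
So the structure is [[twilight [monsoon hawk]] [[winter trout] guard]].

[[twilight [monsoon hawk]] [[winter trout] guard]]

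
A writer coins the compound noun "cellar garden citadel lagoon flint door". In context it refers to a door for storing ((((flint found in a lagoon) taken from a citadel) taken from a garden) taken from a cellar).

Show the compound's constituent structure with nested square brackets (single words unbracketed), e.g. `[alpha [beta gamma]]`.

At the top level: head "door"; modifier "cellar garden citadel lagoon flint".
Inside "cellar garden citadel lagoon flint": head "flint" (specifically "garden citadel lagoon flint"), modifier "cellar".
Inside "garden citadel lagoon flint": head "flint" (specifically "citadel lagoon flint"), modifier "garden".
Inside "citadel lagoon flint": head "flint" (specifically "lagoon flint"), modifier "citadel".
Inside "lagoon flint": head "flint", modifier "lagoon".
So the structure is [[cellar [garden [citadel [lagoon flint]]]] door].

[[cellar [garden [citadel [lagoon flint]]]] door]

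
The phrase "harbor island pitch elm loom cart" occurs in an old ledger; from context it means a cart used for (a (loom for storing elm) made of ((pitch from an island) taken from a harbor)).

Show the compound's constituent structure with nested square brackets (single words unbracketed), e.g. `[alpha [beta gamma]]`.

[[[harbor [island pitch]] [elm loom]] cart]

Whole compound: head "cart", modifier "harbor island pitch elm loom".
Inside "harbor island pitch elm loom": head "loom" (specifically "elm loom"), modifier "harbor island pitch".
Inside "harbor island pitch": head "pitch" (specifically "island pitch"), modifier "harbor".
Inside "island pitch": head "pitch", modifier "island".
Inside "elm loom": head "loom", modifier "elm".
So the structure is [[[harbor [island pitch]] [elm loom]] cart].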